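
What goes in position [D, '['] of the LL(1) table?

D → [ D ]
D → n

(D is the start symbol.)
D → [ D ]

To find M[D, '['], we find productions for D where '[' is in the predict set (PREDICT(N → α) = (FIRST(α) \ {ε}) ∪ (FOLLOW(N) if α ⇒* ε)).

D → [ D ]: PREDICT = { '[' }
  '[' is in predict set, so this production goes in M[D, '[']
D → n: PREDICT = { 'n' }

M[D, '['] = D → [ D ]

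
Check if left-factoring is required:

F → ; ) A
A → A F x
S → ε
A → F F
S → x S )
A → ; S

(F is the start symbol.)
No, left-factoring is not needed

Left-factoring is needed when two productions for the same non-terminal
share a common prefix on the right-hand side.

Productions for A:
  A → A F x
  A → F F
  A → ; S
Productions for S:
  S → ε
  S → x S )

No common prefixes found.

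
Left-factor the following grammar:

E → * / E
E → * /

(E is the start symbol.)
E → * / E'
E' → E
E' → ε

Left-factoring transforms A → αβ₁ | αβ₂ into A → αA' and A' → β₁ | β₂
(α is the longest common prefix among the alternatives). Repeat until
no nonterminal has two alternatives with a common prefix.

Round 1: E has alternatives sharing prefix '* /'. Introduce E': E → * / E'
  Add: E' → E
  Add: E' → ε

No remaining common prefixes — done.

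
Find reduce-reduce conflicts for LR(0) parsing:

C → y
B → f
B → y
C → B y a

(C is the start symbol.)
Yes — I4: [B → y .] vs [C → y .]

A reduce-reduce conflict occurs when an LR(0) state has two complete items [A → α .] and [B → β .] — both call for a reduction, and with no lookahead the parser cannot choose between them.

Augment with C' → C and build the canonical LR(0) collection (I0 = CLOSURE({[C' → . C]}), then GOTO on every symbol after a dot until no new states appear). It has 7 states:
  I0: { [B → . f], [B → . y], [C → . B y a], [C → . y], [C' → . C] }  — shift
  I1: { [C → B . y a] }  — shift
  I2: { [C' → C .] }  — accept
  I3: { [B → f .] }  — reduce
  I4: { [B → y .], [C → y .] }  — 2 reduces
  I5: { [C → B y . a] }  — shift
  I6: { [C → B y a .] }  — reduce

I4 contains complete items [B → y .], [C → y .] — reduce-reduce conflict.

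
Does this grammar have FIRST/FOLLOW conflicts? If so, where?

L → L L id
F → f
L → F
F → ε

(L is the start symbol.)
A FIRST/FOLLOW conflict occurs when a non-terminal N has a nullable alternative N → β (β ⇒* ε) and another alternative N → α with FIRST(α) ∩ FOLLOW(N) ≠ ∅: on such a lookahead the parser cannot decide between expanding α and letting N vanish via β.

Nullable non-terminals: F, L.
FIRST sets used below: FIRST(L) = { 'f', 'id', ε }, FIRST(F) = { 'f', ε }

F: nullable alternative(s) F → ε; FOLLOW(F) = { $, 'f', 'id' }
  F → f: FIRST \ {ε} = { 'f' } — overlaps FOLLOW(F) on { 'f' }: CONFLICT
  F → ε: FIRST \ {ε} = { } — this is the only nullable alternative, skip

L: nullable alternative(s) L → F; FOLLOW(L) = { $, 'f', 'id' }
  L → L L id: FIRST \ {ε} = { 'f', 'id' } — overlaps FOLLOW(L) on { 'f', 'id' }: CONFLICT
  L → F: FIRST \ {ε} = { 'f' } — this is the only nullable alternative, skip

So the grammar has 2 FIRST/FOLLOW conflicts (marked CONFLICT above).

Answer: Yes. L → L L id with FOLLOW(L) on { 'f', 'id' }; F → f with FOLLOW(F) on { 'f' }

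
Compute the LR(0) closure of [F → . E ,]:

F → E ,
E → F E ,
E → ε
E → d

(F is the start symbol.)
To compute CLOSURE, for each item [A → α.Bβ] where B is a non-terminal, add [B → .γ] for all productions B → γ; repeat for the newly added items until nothing changes.

Start with: [F → . E ,]
  [F → . E ,] has the dot before E: add [E → . F E ,], [E → .], [E → . d]
  [E → . F E ,] has the dot before F: all F-items already present
No further items can be added.

CLOSURE = { [E → . F E ,], [E → . d], [E → .], [F → . E ,] }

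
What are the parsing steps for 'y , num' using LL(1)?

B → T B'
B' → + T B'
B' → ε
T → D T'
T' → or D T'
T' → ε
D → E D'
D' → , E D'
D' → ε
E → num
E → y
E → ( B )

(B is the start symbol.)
LL(1) parsing maintains a stack (initially the start symbol over $) and the input. At each step: if the stack top is a terminal, match it against the current input token; if it is a non-terminal N, replace it with the RHS of M[N, lookahead] (the unique production whose predict set contains the lookahead).

Stack is shown with the top on the left.

Stack           Input      Action
---------------------------------
B $             y , num $  output B → T B'
T B' $          y , num $  output T → D T'
D T' B' $       y , num $  output D → E D'
E D' T' B' $    y , num $  output E → y
y D' T' B' $    y , num $  match 'y'
D' T' B' $      , num $    output D' → , E D'
, E D' T' B' $  , num $    match ','
E D' T' B' $    num $      output E → num
num D' T' B' $  num $      match 'num'
D' T' B' $      $          output D' → ε
T' B' $         $          output T' → ε
B' $            $          output B' → ε
$               $          accept

The string is accepted.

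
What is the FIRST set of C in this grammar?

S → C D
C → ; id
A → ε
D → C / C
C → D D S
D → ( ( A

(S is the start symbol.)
FIRST sets of the other non-terminals involved (by the same procedure, iterated to a fixed point):
  FIRST(D) = { '(', ';' }

From C → ; id:
  - ';' is a terminal: add ';' and stop
From C → D D S:
  - D is a non-terminal: add FIRST(D) \ {ε} = { '(', ';' }
    D is not nullable, so stop

Collecting: FIRST(C) = { '(', ';' }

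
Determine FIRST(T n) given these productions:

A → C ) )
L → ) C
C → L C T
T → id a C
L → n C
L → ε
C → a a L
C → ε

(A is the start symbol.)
{ 'id' }

FIRST sets of the non-terminals involved (from the grammar, by fixed-point iteration):
  FIRST(T) = { 'id' }

To compute FIRST(T n), process the symbols left to right:
Symbol T is a non-terminal. Add FIRST(T) \ {ε} = { 'id' }
T is not nullable (ε ∉ FIRST(T)), so stop here.
FIRST(T n) = { 'id' }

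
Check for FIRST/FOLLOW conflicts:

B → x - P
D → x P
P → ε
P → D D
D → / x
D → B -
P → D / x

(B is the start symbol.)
A FIRST/FOLLOW conflict occurs when a non-terminal N has a nullable alternative N → β (β ⇒* ε) and another alternative N → α with FIRST(α) ∩ FOLLOW(N) ≠ ∅: on such a lookahead the parser cannot decide between expanding α and letting N vanish via β.

Nullable non-terminals: P.
FIRST sets used below: FIRST(D) = { '/', 'x' }

P: nullable alternative(s) P → ε; FOLLOW(P) = { $, '-', '/', 'x' }
  P → ε: FIRST \ {ε} = { } — this is the only nullable alternative, skip
  P → D D: FIRST \ {ε} = { '/', 'x' } — overlaps FOLLOW(P) on { '/', 'x' }: CONFLICT
  P → D / x: FIRST \ {ε} = { '/', 'x' } — overlaps FOLLOW(P) on { '/', 'x' }: CONFLICT

B, D have no nullable alternative, so no FIRST/FOLLOW check is needed there.

So the grammar has 2 FIRST/FOLLOW conflicts (marked CONFLICT above).

Answer: Yes. P → D D with FOLLOW(P) on { '/', 'x' }; P → D '/' x with FOLLOW(P) on { '/', 'x' }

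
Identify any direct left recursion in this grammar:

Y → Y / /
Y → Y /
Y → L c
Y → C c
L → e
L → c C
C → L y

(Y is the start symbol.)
Yes, Y is left-recursive

Direct left recursion occurs when N → N α for some non-terminal N (the right-hand side begins with the left-hand side itself).

Y → Y / /: LEFT RECURSIVE (starts with Y)
Y → Y /: LEFT RECURSIVE (starts with Y)
Y → L c: starts with L
Y → C c: starts with C
L → e: starts with e
L → c C: starts with c
C → L y: starts with L

The grammar has direct left recursion on: Y.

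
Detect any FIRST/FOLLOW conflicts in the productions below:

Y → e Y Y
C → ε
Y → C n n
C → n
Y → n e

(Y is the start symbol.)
A FIRST/FOLLOW conflict occurs when a non-terminal N has a nullable alternative N → β (β ⇒* ε) and another alternative N → α with FIRST(α) ∩ FOLLOW(N) ≠ ∅: on such a lookahead the parser cannot decide between expanding α and letting N vanish via β.

Nullable non-terminals: C.

C: nullable alternative(s) C → ε; FOLLOW(C) = { 'n' }
  C → ε: FIRST \ {ε} = { } — this is the only nullable alternative, skip
  C → n: FIRST \ {ε} = { 'n' } — overlaps FOLLOW(C) on { 'n' }: CONFLICT

Y has no nullable alternative, so no FIRST/FOLLOW check is needed there.

So the grammar has 1 FIRST/FOLLOW conflict (marked CONFLICT above).

Answer: Yes. C → n with FOLLOW(C) on { 'n' }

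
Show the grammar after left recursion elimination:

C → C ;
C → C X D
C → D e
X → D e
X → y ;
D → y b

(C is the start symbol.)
C is directly left-recursive. The standard transformation for
  A → A α₁ | ... | A α_m | β₁ | ... | β_n
is
  A  → β₁ A' | ... | β_n A'
  A' → α₁ A' | ... | α_m A' | ε

C → D e becomes C → D e C'
C → C ; becomes C' → ; C'
C → C X D becomes C' → X D C'
Add C' → ε

Productions for other non-terminals are unchanged:
  X → D e
  X → y ;
  D → y b

Resulting grammar:
C → D e C'
C' → ; C'
C' → X D C'
C' → ε
X → D e
X → y ;
D → y b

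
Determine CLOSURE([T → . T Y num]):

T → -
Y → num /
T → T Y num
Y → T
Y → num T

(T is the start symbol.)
To compute CLOSURE, for each item [A → α.Bβ] where B is a non-terminal, add [B → .γ] for all productions B → γ; repeat for the newly added items until nothing changes.

Start with: [T → . T Y num]
  [T → . T Y num] has the dot before T: add [T → . -]
No further items can be added.

CLOSURE = { [T → . -], [T → . T Y num] }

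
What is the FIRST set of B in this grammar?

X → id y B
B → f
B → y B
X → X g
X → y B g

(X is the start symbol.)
{ 'f', 'y' }

From B → f:
  - f is a terminal: add 'f' and stop
From B → y B:
  - y is a terminal: add 'y' and stop

Collecting: FIRST(B) = { 'f', 'y' }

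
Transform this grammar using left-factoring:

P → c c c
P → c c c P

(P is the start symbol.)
P → c c c P'
P' → ε
P' → P

Left-factoring transforms A → αβ₁ | αβ₂ into A → αA' and A' → β₁ | β₂
(α is the longest common prefix among the alternatives). Repeat until
no nonterminal has two alternatives with a common prefix.

Round 1: P has alternatives sharing prefix 'c c c'. Introduce P': P → c c c P'
  Add: P' → ε
  Add: P' → P

No remaining common prefixes — done.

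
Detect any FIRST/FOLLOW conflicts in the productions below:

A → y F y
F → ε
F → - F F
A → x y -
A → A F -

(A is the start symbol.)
Nullable non-terminals: F.

F: nullable alternative(s) F → ε; FOLLOW(F) = { '-', 'y' }
  F → ε: FIRST \ {ε} = { } — this is the only nullable alternative, skip
  F → - F F: FIRST \ {ε} = { '-' } — overlaps FOLLOW(F) on { '-' }: CONFLICT

A has no nullable alternative, so no FIRST/FOLLOW check is needed there.

So the grammar has 1 FIRST/FOLLOW conflict (marked CONFLICT above).

Answer: Yes. F → '-' F F with FOLLOW(F) on { '-' }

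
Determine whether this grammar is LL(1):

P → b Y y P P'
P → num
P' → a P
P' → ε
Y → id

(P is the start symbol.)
Relevant sets:
  FOLLOW(P') = { $, 'a' }

For P:
  PREDICT(P → b Y y P P') = { 'b' }
  PREDICT(P → num) = { 'num' }
For P':
  PREDICT(P' → a P) = { 'a' }
  PREDICT(P' → ε) = { $, 'a' }
Y has a single production, so nothing to check there.

Conflict found: Predict set conflict for P': { 'a' }
The grammar is NOT LL(1).

Answer: No. Predict set conflict for P': { 'a' }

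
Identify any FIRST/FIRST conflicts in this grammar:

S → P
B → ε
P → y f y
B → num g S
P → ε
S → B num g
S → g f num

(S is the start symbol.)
No FIRST/FIRST conflicts.

FIRST sets of the non-terminals at (or reachable through a nullable prefix from) the front of some alternative:
  FIRST(P) = { 'y', ε }
  FIRST(B) = { 'num', ε }

Productions for S:
  S → P: FIRST = { 'y', ε }
  S → B num g: FIRST = { 'num' }
  S → g f num: FIRST = { 'g' }
Productions for B:
  B → ε: FIRST = { ε }
  B → num g S: FIRST = { 'num' }
Productions for P:
  P → y f y: FIRST = { 'y' }
  P → ε: FIRST = { ε }

All alternatives of each non-terminal have pairwise disjoint FIRST sets.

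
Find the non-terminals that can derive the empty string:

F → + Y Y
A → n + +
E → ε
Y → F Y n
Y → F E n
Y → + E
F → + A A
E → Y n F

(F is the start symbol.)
{ 'E' }

A non-terminal is nullable if it can derive ε (the empty string): either it has an ε-production, or it has a production whose right-hand side consists entirely of nullable non-terminals.

ε-productions: E → ε
So E is immediately nullable.
No further non-terminal can be added: every production for the remaining non-terminals contains a terminal or a non-nullable non-terminal.
Nullable = { 'E' }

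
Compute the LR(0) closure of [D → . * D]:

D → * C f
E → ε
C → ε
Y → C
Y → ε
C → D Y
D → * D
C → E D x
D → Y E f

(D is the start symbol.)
{ [D → . * D] }

Start with: [D → . * D]
The dot precedes the terminal '*', so nothing is added.

CLOSURE = { [D → . * D] }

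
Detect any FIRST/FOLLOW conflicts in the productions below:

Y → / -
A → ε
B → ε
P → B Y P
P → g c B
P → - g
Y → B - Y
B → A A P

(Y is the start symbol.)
Yes. B → A A P with FOLLOW(B) on { '-', '/', 'g' }

A FIRST/FOLLOW conflict occurs when a non-terminal N has a nullable alternative N → β (β ⇒* ε) and another alternative N → α with FIRST(α) ∩ FOLLOW(N) ≠ ∅: on such a lookahead the parser cannot decide between expanding α and letting N vanish via β.

Nullable non-terminals: A, B.
FIRST sets used below: FIRST(A) = { ε }, FIRST(P) = { '-', '/', 'g' }
A has a nullable alternative but only one production, so nothing to check.

B: nullable alternative(s) B → ε; FOLLOW(B) = { '-', '/', 'g' }
  B → ε: FIRST \ {ε} = { } — this is the only nullable alternative, skip
  B → A A P: FIRST \ {ε} = { '-', '/', 'g' } — overlaps FOLLOW(B) on { '-', '/', 'g' }: CONFLICT

P, Y have no nullable alternative, so no FIRST/FOLLOW check is needed there.

So the grammar has 1 FIRST/FOLLOW conflict (marked CONFLICT above).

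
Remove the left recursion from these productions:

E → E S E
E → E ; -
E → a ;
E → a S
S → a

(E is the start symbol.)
E is directly left-recursive. The standard transformation for
  A → A α₁ | ... | A α_m | β₁ | ... | β_n
is
  A  → β₁ A' | ... | β_n A'
  A' → α₁ A' | ... | α_m A' | ε

E → a ; becomes E → a ; E'
E → a S becomes E → a S E'
E → E S E becomes E' → S E E'
E → E ; - becomes E' → ; - E'
Add E' → ε

Productions for other non-terminals are unchanged:
  S → a

Resulting grammar:
E → a ; E'
E → a S E'
E' → S E E'
E' → ; - E'
E' → ε
S → a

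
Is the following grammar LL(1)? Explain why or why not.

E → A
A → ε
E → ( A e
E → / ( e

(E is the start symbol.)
Relevant sets:
  FIRST(A) = { ε }
  FOLLOW(E) = { $ }

For E:
  PREDICT(E → A) = { $ }
  PREDICT(E → '(' A e) = { '(' }
  PREDICT(E → '/' '(' e) = { '/' }
A has a single production, so nothing to check there.

All predict sets are disjoint. The grammar IS LL(1).

Answer: Yes, the grammar is LL(1).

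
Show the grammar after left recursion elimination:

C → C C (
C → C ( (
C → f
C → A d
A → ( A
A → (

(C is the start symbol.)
C is directly left-recursive. The standard transformation for
  A → A α₁ | ... | A α_m | β₁ | ... | β_n
is
  A  → β₁ A' | ... | β_n A'
  A' → α₁ A' | ... | α_m A' | ε

C → f becomes C → f C'
C → A d becomes C → A d C'
C → C C ( becomes C' → C ( C'
C → C ( ( becomes C' → ( ( C'
Add C' → ε

Productions for other non-terminals are unchanged:
  A → ( A
  A → (

Resulting grammar:
C → f C'
C → A d C'
C' → C ( C'
C' → ( ( C'
C' → ε
A → ( A
A → (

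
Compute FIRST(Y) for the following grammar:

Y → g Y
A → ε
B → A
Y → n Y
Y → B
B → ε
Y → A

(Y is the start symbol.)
To compute FIRST(Y), examine every production with Y on the left-hand side, reading each right-hand side left to right until a non-nullable symbol is reached.

FIRST sets of the other non-terminals involved (by the same procedure, iterated to a fixed point):
  FIRST(B) = { ε }
  FIRST(A) = { ε }

From Y → g Y:
  - g is a terminal: add 'g' and stop
From Y → n Y:
  - n is a terminal: add 'n' and stop
From Y → B:
  - B is a non-terminal: add FIRST(B) \ {ε} = { }
    B is nullable and nothing follows, so the whole right-hand side can vanish: ε ∈ FIRST(Y)
From Y → A:
  - A is a non-terminal: add FIRST(A) \ {ε} = { }
    A is nullable and nothing follows, so the whole right-hand side can vanish: ε ∈ FIRST(Y)

Collecting: FIRST(Y) = { 'g', 'n', ε }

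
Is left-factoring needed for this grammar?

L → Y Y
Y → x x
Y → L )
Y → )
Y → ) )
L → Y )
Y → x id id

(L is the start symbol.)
Left-factoring is needed when two productions for the same non-terminal
share a common prefix on the right-hand side.

Productions for L:
  L → Y Y
  L → Y )
Productions for Y:
  Y → x x
  Y → L )
  Y → )
  Y → ) )
  Y → x id id

Found common prefix 'Y' in productions for L
Found common prefix 'x' in productions for Y
Found common prefix ')' in productions for Y

Answer: Yes, L has productions with common prefix 'Y'; Y has productions with common prefix 'x'; Y has productions with common prefix ')'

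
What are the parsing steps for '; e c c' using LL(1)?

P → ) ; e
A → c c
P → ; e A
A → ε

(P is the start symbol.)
LL(1) parsing maintains a stack (initially the start symbol over $) and the input. At each step: if the stack top is a terminal, match it against the current input token; if it is a non-terminal N, replace it with the RHS of M[N, lookahead] (the unique production whose predict set contains the lookahead).

Stack is shown with the top on the left.

Stack    Input      Action
--------------------------
P $      ; e c c $  output P → ; e A
; e A $  ; e c c $  match ';'
e A $    e c c $    match 'e'
A $      c c $      output A → c c
c c $    c c $      match 'c'
c $      c $        match 'c'
$        $          accept

The string is accepted.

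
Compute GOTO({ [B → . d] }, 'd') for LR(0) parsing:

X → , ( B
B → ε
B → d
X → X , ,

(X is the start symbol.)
GOTO(I, 'd') = CLOSURE({ [A → αX.β] : [A → α.Xβ] ∈ I, X = 'd' })

Items with dot before 'd', with the dot advanced:
  [B → . d] → [B → d .]
Closure adds nothing (no advanced item has the dot before a non-terminal).

GOTO = { [B → d .] }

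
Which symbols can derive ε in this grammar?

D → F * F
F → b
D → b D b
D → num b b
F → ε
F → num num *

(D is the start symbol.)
A non-terminal is nullable if it can derive ε (the empty string): either it has an ε-production, or it has a production whose right-hand side consists entirely of nullable non-terminals.

ε-productions: F → ε
So F is immediately nullable.
No further non-terminal can be added: every production for the remaining non-terminals contains a terminal or a non-nullable non-terminal.
Nullable = { 'F' }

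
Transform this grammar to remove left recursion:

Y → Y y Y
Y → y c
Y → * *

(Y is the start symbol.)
Y → y c Y'
Y → * * Y'
Y' → y Y Y'
Y' → ε

Y is directly left-recursive. The standard transformation for
  A → A α₁ | ... | A α_m | β₁ | ... | β_n
is
  A  → β₁ A' | ... | β_n A'
  A' → α₁ A' | ... | α_m A' | ε

Y → y c becomes Y → y c Y'
Y → * * becomes Y → * * Y'
Y → Y y Y becomes Y' → y Y Y'
Add Y' → ε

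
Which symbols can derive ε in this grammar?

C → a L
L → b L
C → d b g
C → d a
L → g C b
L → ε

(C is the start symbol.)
{ 'L' }

ε-productions: L → ε
So L is immediately nullable.
No further non-terminal can be added: every production for the remaining non-terminals contains a terminal or a non-nullable non-terminal.
Nullable = { 'L' }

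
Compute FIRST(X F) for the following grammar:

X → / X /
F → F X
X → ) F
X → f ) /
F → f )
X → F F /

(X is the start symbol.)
FIRST sets of the non-terminals involved (from the grammar, by fixed-point iteration):
  FIRST(X) = { ')', '/', 'f' }

To compute FIRST(X F), process the symbols left to right:
Symbol X is a non-terminal. Add FIRST(X) \ {ε} = { ')', '/', 'f' }
X is not nullable (ε ∉ FIRST(X)), so stop here.
FIRST(X F) = { ')', '/', 'f' }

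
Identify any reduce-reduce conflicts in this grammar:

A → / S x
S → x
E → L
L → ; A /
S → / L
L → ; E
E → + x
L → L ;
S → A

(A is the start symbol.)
A reduce-reduce conflict occurs when an LR(0) state has two complete items [A → α .] and [B → β .] — both call for a reduction, and with no lookahead the parser cannot choose between them.

Augment with A' → A and build the canonical LR(0) collection (I0 = CLOSURE({[A' → . A]}), then GOTO on every symbol after a dot until no new states appear). It has 17 states:
  I0: { [A → . / S x], [A' → . A] }  — shift
  I1: { [A → . / S x], [A → / . S x], [S → . / L], [S → . A], [S → . x] }  — shift
  I2: { [A' → A .] }  — accept
  I3: { [A → . / S x], [A → / . S x], [L → . ; A /], [L → . ; E], [L → . L ;], [S → . / L], [S → . A], [S → . x], [S → / . L] }  — shift
  I4: { [S → A .] }  — reduce
  I5: { [A → / S . x] }  — shift
  I6: { [S → x .] }  — reduce
  I7: { [A → / S x .] }  — reduce
  I8: { [A → . / S x], [E → . + x], [E → . L], [L → . ; A /], [L → . ; E], [L → . L ;], [L → ; . A /], [L → ; . E] }  — shift
  I9: { [L → L . ;], [S → / L .] }  — shift, reduce
  I10: { [L → L ; .] }  — reduce
  I11: { [E → + . x] }  — shift
  I12: { [L → ; A . /] }  — shift
  I13: { [L → ; E .] }  — reduce
  I14: { [E → L .], [L → L . ;] }  — shift, reduce
  I15: { [L → ; A / .] }  — reduce
  I16: { [E → + x .] }  — reduce

No state contains more than one complete item.

Answer: No reduce-reduce conflicts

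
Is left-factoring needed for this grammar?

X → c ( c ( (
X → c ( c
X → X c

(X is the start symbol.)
Yes, X has productions with common prefix 'c ( c'

Left-factoring is needed when two productions for the same non-terminal
share a common prefix on the right-hand side.

Productions for X:
  X → c ( c ( (
  X → c ( c
  X → X c

Found common prefix 'c ( c' in productions for X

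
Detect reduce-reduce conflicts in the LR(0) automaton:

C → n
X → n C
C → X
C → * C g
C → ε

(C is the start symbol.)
Yes — I4: [C → .] vs [C → n .]

A reduce-reduce conflict occurs when an LR(0) state has two complete items [A → α .] and [B → β .] — both call for a reduction, and with no lookahead the parser cannot choose between them.

Augment with C' → C and build the canonical LR(0) collection (I0 = CLOSURE({[C' → . C]}), then GOTO on every symbol after a dot until no new states appear). It has 8 states:
  I0: { [C → . * C g], [C → . X], [C → . n], [C → .], [C' → . C], [X → . n C] }  — shift, reduce
  I1: { [C → * . C g], [C → . * C g], [C → . X], [C → . n], [C → .], [X → . n C] }  — shift, reduce
  I2: { [C' → C .] }  — accept
  I3: { [C → X .] }  — reduce
  I4: { [C → . * C g], [C → . X], [C → . n], [C → .], [C → n .], [X → . n C], [X → n . C] }  — shift, 2 reduces
  I5: { [X → n C .] }  — reduce
  I6: { [C → * C . g] }  — shift
  I7: { [C → * C g .] }  — reduce

I4 contains complete items [C → .], [C → n .] — reduce-reduce conflict.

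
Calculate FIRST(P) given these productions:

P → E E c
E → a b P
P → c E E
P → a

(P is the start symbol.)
{ 'a', 'c' }

To compute FIRST(P), examine every production with P on the left-hand side, reading each right-hand side left to right until a non-nullable symbol is reached.

FIRST sets of the other non-terminals involved (by the same procedure, iterated to a fixed point):
  FIRST(E) = { 'a' }

From P → E E c:
  - E is a non-terminal: add FIRST(E) \ {ε} = { 'a' }
    E is not nullable, so stop
From P → c E E:
  - c is a terminal: add 'c' and stop
From P → a:
  - a is a terminal: add 'a' and stop

Collecting: FIRST(P) = { 'a', 'c' }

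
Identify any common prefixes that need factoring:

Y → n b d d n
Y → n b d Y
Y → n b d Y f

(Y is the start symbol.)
Yes, Y has productions with common prefix 'n b d'

Left-factoring is needed when two productions for the same non-terminal
share a common prefix on the right-hand side.

Productions for Y:
  Y → n b d d n
  Y → n b d Y
  Y → n b d Y f

Found common prefix 'n b d' in productions for Y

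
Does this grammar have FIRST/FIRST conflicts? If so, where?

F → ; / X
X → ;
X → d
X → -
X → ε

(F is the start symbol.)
No FIRST/FIRST conflicts.

Productions for X:
  X → ;: FIRST = { ';' }
  X → d: FIRST = { 'd' }
  X → -: FIRST = { '-' }
  X → ε: FIRST = { ε }
F has only one production, so no FIRST/FIRST conflict is possible there.

All alternatives of each non-terminal have pairwise disjoint FIRST sets.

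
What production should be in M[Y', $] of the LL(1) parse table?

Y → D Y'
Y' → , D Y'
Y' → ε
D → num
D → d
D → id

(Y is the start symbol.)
Y' → ε

To find M[Y', $], we find productions for Y' where $ is in the predict set (PREDICT(N → α) = (FIRST(α) \ {ε}) ∪ (FOLLOW(N) if α ⇒* ε)).

Relevant sets:
  FOLLOW(Y') = { $ }

Y' → , D Y': PREDICT = { ',' }
Y' → ε: PREDICT = { $ }
  $ is in predict set, so this production goes in M[Y', $]

M[Y', $] = Y' → ε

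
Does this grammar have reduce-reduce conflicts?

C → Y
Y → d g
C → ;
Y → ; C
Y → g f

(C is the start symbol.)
A reduce-reduce conflict occurs when an LR(0) state has two complete items [A → α .] and [B → β .] — both call for a reduction, and with no lookahead the parser cannot choose between them.

Augment with C' → C and build the canonical LR(0) collection (I0 = CLOSURE({[C' → . C]}), then GOTO on every symbol after a dot until no new states appear). It has 9 states:
  I0: { [C → . ;], [C → . Y], [C' → . C], [Y → . ; C], [Y → . d g], [Y → . g f] }  — shift
  I1: { [C → . ;], [C → . Y], [C → ; .], [Y → . ; C], [Y → . d g], [Y → . g f], [Y → ; . C] }  — shift, reduce
  I2: { [C' → C .] }  — accept
  I3: { [C → Y .] }  — reduce
  I4: { [Y → d . g] }  — shift
  I5: { [Y → g . f] }  — shift
  I6: { [Y → g f .] }  — reduce
  I7: { [Y → d g .] }  — reduce
  I8: { [Y → ; C .] }  — reduce

No state contains more than one complete item.

Answer: No reduce-reduce conflicts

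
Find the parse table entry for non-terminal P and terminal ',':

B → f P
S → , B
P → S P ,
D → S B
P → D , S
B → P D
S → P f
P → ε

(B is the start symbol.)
P → S P ,, P → D , S, P → ε

To find M[P, ','], we find productions for P where ',' is in the predict set (PREDICT(N → α) = (FIRST(α) \ {ε}) ∪ (FOLLOW(N) if α ⇒* ε)).

Relevant sets:
  FIRST(S) = { ',', 'f' }
  FIRST(D) = { ',', 'f' }
  FOLLOW(P) = { $, ',', 'f' }

P → S P ,: PREDICT = { ',', 'f' }
  ',' is in predict set, so this production goes in M[P, ',']
P → D , S: PREDICT = { ',', 'f' }
  ',' is in predict set, so this production goes in M[P, ',']
P → ε: PREDICT = { $, ',', 'f' }
  ',' is in predict set, so this production goes in M[P, ',']

M[P, ','] = P → S P ,, P → D , S, P → ε  (a multiply-defined cell — the grammar is not LL(1))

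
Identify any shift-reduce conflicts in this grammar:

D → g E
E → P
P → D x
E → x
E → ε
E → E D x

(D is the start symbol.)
A shift-reduce conflict occurs when an LR(0) state has both:
  - a complete (reduce) item [A → α .] (dot at the end), and
  - a shift item [B → β . c γ] (dot before a terminal).

Augment with D' → D and build the canonical LR(0) collection (I0 = CLOSURE({[D' → . D]}), then GOTO on every symbol after a dot until no new states appear). It has 10 states:
  I0: { [D → . g E], [D' → . D] }  — shift
  I1: { [D' → D .] }  — accept
  I2: { [D → . g E], [D → g . E], [E → . E D x], [E → . P], [E → . x], [E → .], [P → . D x] }  — shift, reduce
  I3: { [P → D . x] }  — shift
  I4: { [D → . g E], [D → g E .], [E → E . D x] }  — shift, reduce
  I5: { [E → P .] }  — reduce
  I6: { [E → x .] }  — reduce
  I7: { [E → E D . x] }  — shift
  I8: { [E → E D x .] }  — reduce
  I9: { [P → D x .] }  — reduce

I2 contains reduce item [E → .] and shift items [D → . g E], [E → . x] — shift-reduce conflict.
I4 contains reduce item [D → g E .] and shift item [D → . g E] — shift-reduce conflict.

Answer: Yes — I2: [E → .] vs [D → . g E]; I4: [D → g E .] vs [D → . g E]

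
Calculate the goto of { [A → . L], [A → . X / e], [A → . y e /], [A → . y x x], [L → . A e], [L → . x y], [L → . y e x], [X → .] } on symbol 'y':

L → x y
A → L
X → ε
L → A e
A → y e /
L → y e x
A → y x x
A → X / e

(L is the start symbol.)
GOTO(I, 'y') = CLOSURE({ [A → αX.β] : [A → α.Xβ] ∈ I, X = 'y' })

Items with dot before 'y', with the dot advanced:
  [A → . y e /] → [A → y . e /]
  [A → . y x x] → [A → y . x x]
  [L → . y e x] → [L → y . e x]
Closure adds nothing (no advanced item has the dot before a non-terminal).

GOTO = { [A → y . e /], [A → y . x x], [L → y . e x] }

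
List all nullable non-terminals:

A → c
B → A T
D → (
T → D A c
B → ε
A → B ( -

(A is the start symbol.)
ε-productions: B → ε
So B is immediately nullable.
No further non-terminal can be added: every production for the remaining non-terminals contains a terminal or a non-nullable non-terminal.
Nullable = { 'B' }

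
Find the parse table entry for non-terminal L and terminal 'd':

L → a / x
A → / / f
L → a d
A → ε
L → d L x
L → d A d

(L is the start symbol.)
To find M[L, 'd'], we find productions for L where 'd' is in the predict set (PREDICT(N → α) = (FIRST(α) \ {ε}) ∪ (FOLLOW(N) if α ⇒* ε)).

L → a / x: PREDICT = { 'a' }
L → a d: PREDICT = { 'a' }
L → d L x: PREDICT = { 'd' }
  'd' is in predict set, so this production goes in M[L, 'd']
L → d A d: PREDICT = { 'd' }
  'd' is in predict set, so this production goes in M[L, 'd']

M[L, 'd'] = L → d L x, L → d A d  (a multiply-defined cell — the grammar is not LL(1))

Answer: L → d L x, L → d A d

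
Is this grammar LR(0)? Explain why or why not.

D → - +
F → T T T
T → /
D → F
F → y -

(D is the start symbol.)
Yes, the grammar is LR(0)

Augment with D' → D and build the canonical LR(0) collection (I0 = CLOSURE({[D' → . D]}), then GOTO on every symbol after a dot until no new states appear). It has 11 states:
  I0: { [D → . - +], [D → . F], [D' → . D], [F → . T T T], [F → . y -], [T → . /] }  — shift
  I1: { [D → - . +] }  — shift
  I2: { [T → / .] }  — reduce
  I3: { [D' → D .] }  — accept
  I4: { [D → F .] }  — reduce
  I5: { [F → T . T T], [T → . /] }  — shift
  I6: { [F → y . -] }  — shift
  I7: { [F → y - .] }  — reduce
  I8: { [F → T T . T], [T → . /] }  — shift
  I9: { [F → T T T .] }  — reduce
  I10: { [D → - + .] }  — reduce

Every state is either a pure shift/goto state or contains exactly one complete item and nothing to shift — no conflicts. The grammar is LR(0).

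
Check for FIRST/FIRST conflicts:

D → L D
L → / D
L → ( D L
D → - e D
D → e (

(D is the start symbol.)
No FIRST/FIRST conflicts.

FIRST sets of the non-terminals at (or reachable through a nullable prefix from) the front of some alternative:
  FIRST(L) = { '(', '/' }

Productions for D:
  D → L D: FIRST = { '(', '/' }
  D → - e D: FIRST = { '-' }
  D → e (: FIRST = { 'e' }
Productions for L:
  L → / D: FIRST = { '/' }
  L → ( D L: FIRST = { '(' }

All alternatives of each non-terminal have pairwise disjoint FIRST sets.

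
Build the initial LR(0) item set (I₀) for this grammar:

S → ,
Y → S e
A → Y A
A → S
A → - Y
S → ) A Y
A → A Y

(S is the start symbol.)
{ [S → . ) A Y], [S → . ,], [S' → . S] }

First, augment the grammar with S' → S
I₀ = CLOSURE({ [S' → . S] }):
  [S' → . S] has the dot before S: add [S → . ,], [S → . ) A Y]
No further items can be added.

I₀ = { [S → . ) A Y], [S → . ,], [S' → . S] }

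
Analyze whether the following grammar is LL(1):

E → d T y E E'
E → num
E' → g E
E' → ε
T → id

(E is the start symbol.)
Relevant sets:
  FOLLOW(E') = { $, 'g' }

For E:
  PREDICT(E → d T y E E') = { 'd' }
  PREDICT(E → num) = { 'num' }
For E':
  PREDICT(E' → g E) = { 'g' }
  PREDICT(E' → ε) = { $, 'g' }
T has a single production, so nothing to check there.

Conflict found: Predict set conflict for E': { 'g' }
The grammar is NOT LL(1).

Answer: No. Predict set conflict for E': { 'g' }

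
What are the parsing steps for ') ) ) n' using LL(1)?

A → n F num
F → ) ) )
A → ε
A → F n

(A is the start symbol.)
LL(1) parsing maintains a stack (initially the start symbol over $) and the input. At each step: if the stack top is a terminal, match it against the current input token; if it is a non-terminal N, replace it with the RHS of M[N, lookahead] (the unique production whose predict set contains the lookahead).

Stack is shown with the top on the left.

Stack      Input      Action
----------------------------
A $        ) ) ) n $  output A → F n
F n $      ) ) ) n $  output F → ) ) )
) ) ) n $  ) ) ) n $  match ')'
) ) n $    ) ) n $    match ')'
) n $      ) n $      match ')'
n $        n $        match 'n'
$          $          accept

The string is accepted.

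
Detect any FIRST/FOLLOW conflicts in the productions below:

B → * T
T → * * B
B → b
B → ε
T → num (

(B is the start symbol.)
No FIRST/FOLLOW conflicts.

A FIRST/FOLLOW conflict occurs when a non-terminal N has a nullable alternative N → β (β ⇒* ε) and another alternative N → α with FIRST(α) ∩ FOLLOW(N) ≠ ∅: on such a lookahead the parser cannot decide between expanding α and letting N vanish via β.

Nullable non-terminals: B.

B: nullable alternative(s) B → ε; FOLLOW(B) = { $ }
  B → * T: FIRST \ {ε} = { '*' } — disjoint from FOLLOW(B)
  B → b: FIRST \ {ε} = { 'b' } — disjoint from FOLLOW(B)
  B → ε: FIRST \ {ε} = { } — this is the only nullable alternative, skip

T has no nullable alternative, so no FIRST/FOLLOW check is needed there.

No FIRST/FOLLOW conflicts found.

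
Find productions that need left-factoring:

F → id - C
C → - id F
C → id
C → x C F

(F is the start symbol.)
No, left-factoring is not needed

Left-factoring is needed when two productions for the same non-terminal
share a common prefix on the right-hand side.

Productions for C:
  C → - id F
  C → id
  C → x C F

No common prefixes found.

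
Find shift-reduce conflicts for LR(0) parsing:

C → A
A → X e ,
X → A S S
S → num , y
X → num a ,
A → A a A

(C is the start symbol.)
Yes — I1: [C → A .] vs [A → A . a A]; I14: [A → A a A .] vs [A → A . a A]

Augment with C' → C and build the canonical LR(0) collection (I0 = CLOSURE({[C' → . C]}), then GOTO on every symbol after a dot until no new states appear). It has 16 states:
  I0: { [A → . A a A], [A → . X e ,], [C → . A], [C' → . C], [X → . A S S], [X → . num a ,] }  — shift
  I1: { [A → A . a A], [C → A .], [S → . num , y], [X → A . S S] }  — shift, reduce
  I2: { [C' → C .] }  — accept
  I3: { [A → X . e ,] }  — shift
  I4: { [X → num . a ,] }  — shift
  I5: { [X → num a . ,] }  — shift
  I6: { [X → num a , .] }  — reduce
  I7: { [A → X e . ,] }  — shift
  I8: { [A → X e , .] }  — reduce
  I9: { [S → . num , y], [X → A S . S] }  — shift
  I10: { [A → . A a A], [A → . X e ,], [A → A a . A], [X → . A S S], [X → . num a ,] }  — shift
  I11: { [S → num . , y] }  — shift
  I12: { [S → num , . y] }  — shift
  I13: { [S → num , y .] }  — reduce
  I14: { [A → A . a A], [A → A a A .], [S → . num , y], [X → A . S S] }  — shift, reduce
  I15: { [X → A S S .] }  — reduce

I1 contains reduce item [C → A .] and shift items [A → A . a A], [S → . num , y] — shift-reduce conflict.
I14 contains reduce item [A → A a A .] and shift items [A → A . a A], [S → . num , y] — shift-reduce conflict.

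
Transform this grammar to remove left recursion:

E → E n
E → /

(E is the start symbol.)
E is directly left-recursive. The standard transformation for
  A → A α₁ | ... | A α_m | β₁ | ... | β_n
is
  A  → β₁ A' | ... | β_n A'
  A' → α₁ A' | ... | α_m A' | ε

E → / becomes E → / E'
E → E n becomes E' → n E'
Add E' → ε

Resulting grammar:
E → / E'
E' → n E'
E' → ε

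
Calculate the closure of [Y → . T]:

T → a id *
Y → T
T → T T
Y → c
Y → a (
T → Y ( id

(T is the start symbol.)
Start with: [Y → . T]
  [Y → . T] has the dot before T: add [T → . a id *], [T → . T T], [T → . Y ( id]
  [T → . Y ( id] has the dot before Y: add [Y → . c], [Y → . a (]
No further items can be added.

CLOSURE = { [T → . T T], [T → . Y ( id], [T → . a id *], [Y → . T], [Y → . a (], [Y → . c] }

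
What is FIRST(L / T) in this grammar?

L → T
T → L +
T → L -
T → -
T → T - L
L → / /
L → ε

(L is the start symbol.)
{ '+', '-', '/' }

FIRST sets of the non-terminals involved (from the grammar, by fixed-point iteration):
  FIRST(L) = { '+', '-', '/', ε }

To compute FIRST(L / T), process the symbols left to right:
Symbol L is a non-terminal. Add FIRST(L) \ {ε} = { '+', '-', '/' }
L is nullable (ε ∈ FIRST(L)), continue to the next symbol.
Symbol / is a terminal. Add '/' and stop.
FIRST(L / T) = { '+', '-', '/' }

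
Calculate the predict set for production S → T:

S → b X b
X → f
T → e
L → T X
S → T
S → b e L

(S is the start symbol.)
{ 'e' }

PREDICT(S → T) = (FIRST(RHS) \ {ε}) ∪ (FOLLOW(S) if ε ∈ FIRST(RHS), i.e. RHS ⇒* ε)
FIRST(T) = { 'e' }
FIRST(T) = { 'e' }
ε ∉ FIRST(T), so FOLLOW(S) is not added.
PREDICT(S → T) = { 'e' }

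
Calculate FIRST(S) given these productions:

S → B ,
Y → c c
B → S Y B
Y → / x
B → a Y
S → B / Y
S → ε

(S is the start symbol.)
To compute FIRST(S), examine every production with S on the left-hand side, reading each right-hand side left to right until a non-nullable symbol is reached.

FIRST sets of the other non-terminals involved (by the same procedure, iterated to a fixed point):
  FIRST(B) = { '/', 'a', 'c' }

From S → B ,:
  - B is a non-terminal: add FIRST(B) \ {ε} = { '/', 'a', 'c' }
    B is not nullable, so stop
From S → B / Y:
  - B is a non-terminal: add FIRST(B) \ {ε} = { '/', 'a', 'c' }
    B is not nullable, so stop
From S → ε:
  - ε-production, so ε ∈ FIRST(S)

Collecting: FIRST(S) = { '/', 'a', 'c', ε }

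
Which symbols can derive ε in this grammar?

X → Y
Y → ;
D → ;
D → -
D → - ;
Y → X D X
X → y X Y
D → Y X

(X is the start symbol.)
A non-terminal is nullable if it can derive ε (the empty string): either it has an ε-production, or it has a production whose right-hand side consists entirely of nullable non-terminals.

There are no ε-productions, so no non-terminal can derive ε.
No non-terminals are nullable.

Answer: None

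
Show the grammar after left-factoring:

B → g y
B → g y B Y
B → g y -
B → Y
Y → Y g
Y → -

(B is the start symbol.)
B → g y B'
B' → ε
B' → B Y
B' → -
B → Y
Y → Y g
Y → -

Left-factoring transforms A → αβ₁ | αβ₂ into A → αA' and A' → β₁ | β₂
(α is the longest common prefix among the alternatives). Repeat until
no nonterminal has two alternatives with a common prefix.

Round 1: B has alternatives sharing prefix 'g y'. Introduce B': B → g y B'
  Add: B' → ε
  Add: B' → B Y
  Add: B' → -

No remaining common prefixes — done.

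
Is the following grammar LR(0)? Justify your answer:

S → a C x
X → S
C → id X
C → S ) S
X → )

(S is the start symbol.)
Yes, the grammar is LR(0)

A grammar is LR(0) if no state in the canonical LR(0) collection has:
  - both a shift item (dot before a terminal) and a complete item (shift-reduce conflict), or
  - two or more complete items (reduce-reduce conflict; the accept item [S' → S .] counts as a complete item here).

Augment with S' → S and build the canonical LR(0) collection (I0 = CLOSURE({[S' → . S]}), then GOTO on every symbol after a dot until no new states appear). It has 12 states:
  I0: { [S → . a C x], [S' → . S] }  — shift
  I1: { [S' → S .] }  — accept
  I2: { [C → . S ) S], [C → . id X], [S → . a C x], [S → a . C x] }  — shift
  I3: { [S → a C . x] }  — shift
  I4: { [C → S . ) S] }  — shift
  I5: { [C → id . X], [S → . a C x], [X → . )], [X → . S] }  — shift
  I6: { [X → ) .] }  — reduce
  I7: { [X → S .] }  — reduce
  I8: { [C → id X .] }  — reduce
  I9: { [C → S ) . S], [S → . a C x] }  — shift
  I10: { [C → S ) S .] }  — reduce
  I11: { [S → a C x .] }  — reduce

Every state is either a pure shift/goto state or contains exactly one complete item and nothing to shift — no conflicts. The grammar is LR(0).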